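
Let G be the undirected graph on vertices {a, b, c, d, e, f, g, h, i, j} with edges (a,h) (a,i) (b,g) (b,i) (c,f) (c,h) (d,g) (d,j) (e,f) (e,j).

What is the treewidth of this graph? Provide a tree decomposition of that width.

The largest bag has 3 vertices, giving width 2; this decomposition certifies tw(G) ≤ 2. Since j–d–g–b–i–a–h–c–f–e–j is a cycle in G, G is not acyclic. Forests are exactly the graphs of treewidth ≤ 1, so tw(G) ≥ 2. The upper and lower bounds meet at 2, so that is the treewidth.

Treewidth 2.
Bags: B1 = {d, g, j}  B2 = {b, g, j}  B3 = {b, i, j}  B4 = {a, i, j}  B5 = {a, h, j}  B6 = {c, h, j}  B7 = {c, f, j}  B8 = {e, f, j}
Tree: B1–B2, B2–B3, B3–B4, B4–B5, B5–B6, B6–B7, B7–B8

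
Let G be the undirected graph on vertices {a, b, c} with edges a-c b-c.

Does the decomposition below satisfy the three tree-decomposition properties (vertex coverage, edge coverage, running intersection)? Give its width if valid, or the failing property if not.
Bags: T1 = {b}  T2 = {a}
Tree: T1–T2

A tree decomposition must satisfy three properties: every vertex lies in some bag; for every edge, both endpoints lie together in some bag; and for every vertex, the bags containing it form a connected subtree. Here vertex c appears in no bag, so the decomposition is invalid.

No — vertex c appears in no bag.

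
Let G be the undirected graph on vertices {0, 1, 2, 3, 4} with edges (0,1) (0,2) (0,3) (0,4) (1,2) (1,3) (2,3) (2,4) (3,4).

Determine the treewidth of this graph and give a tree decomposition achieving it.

Treewidth 3.
Bags: B1 = {0, 1, 2, 3}  B2 = {0, 2, 3, 4}
Tree: B1–B2

Every bag has size at most 4, so the width is 4 − 1 = 3 and tw(G) ≤ 3. Conversely, {0, 1, 2, 3} is a clique of size 4, and the vertices of any clique must share a bag in every tree decomposition; so some bag has ≥ 4 vertices and tw(G) ≥ 3. The upper and lower bounds meet at 3, so that is the treewidth.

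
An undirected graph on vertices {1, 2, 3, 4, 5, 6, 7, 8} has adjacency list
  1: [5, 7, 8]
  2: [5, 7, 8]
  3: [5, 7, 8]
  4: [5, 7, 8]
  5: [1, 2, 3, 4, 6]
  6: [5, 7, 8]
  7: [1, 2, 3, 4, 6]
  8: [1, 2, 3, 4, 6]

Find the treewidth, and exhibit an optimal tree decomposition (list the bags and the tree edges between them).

The largest bag has 4 vertices, giving width 3; this decomposition certifies tw(G) ≤ 3. For the lower bound: the 4 vertex sets {3,8}, {2,7}, {5}, {6} are disjoint, each induces a connected subgraph, and every pair is joined by at least one edge of G. Contracting each set to a single vertex therefore yields K_{4} as a minor, and since treewidth is minor-monotone, tw(G) ≥ tw(K_{4}) = 3. Hence tw(G) = 3 exactly.

Treewidth 3.
One optimal decomposition is:
Bags: B1 = {3, 5, 7, 8}  B2 = {2, 5, 7, 8}  B3 = {5, 6, 7, 8}  B4 = {1, 5, 7, 8}  B5 = {4, 5, 7, 8}
Tree: B1–B2, B2–B3, B3–B4, B4–B5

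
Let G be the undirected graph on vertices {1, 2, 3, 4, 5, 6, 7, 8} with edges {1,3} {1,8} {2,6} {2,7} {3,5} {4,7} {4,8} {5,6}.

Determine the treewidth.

A width-2 tree decomposition is:
Bags: B1 = {2, 6, 7}  B2 = {4, 6, 7}  B3 = {4, 6, 8}  B4 = {1, 6, 8}  B5 = {1, 3, 6}  B6 = {3, 5, 6}
Tree: B1–B2, B2–B3, B3–B4, B4–B5, B5–B6
Each bag holds 3 vertices, so the decomposition has width 2, which upper-bounds the treewidth. The edges 6–2–7–4–8–1–3–5–6 form a cycle, so G is not a tree and its treewidth is at least 2. Hence tw(G) = 2 exactly.

2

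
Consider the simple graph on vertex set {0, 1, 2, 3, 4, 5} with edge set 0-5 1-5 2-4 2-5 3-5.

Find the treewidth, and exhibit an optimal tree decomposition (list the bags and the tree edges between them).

Treewidth 1.
One optimal decomposition is:
Bags: B1 = {2, 5}  B2 = {0, 5}  B3 = {3, 5}  B4 = {2, 4}  B5 = {1, 5}
Tree: B1–B2, B2–B3, B1–B4, B2–B5

Each bag holds 2 vertices, so the decomposition has width 1, which upper-bounds the treewidth. Any graph with an edge has treewidth ≥ 1, and G has the edge 2–5. The upper and lower bounds meet at 1, so that is the treewidth.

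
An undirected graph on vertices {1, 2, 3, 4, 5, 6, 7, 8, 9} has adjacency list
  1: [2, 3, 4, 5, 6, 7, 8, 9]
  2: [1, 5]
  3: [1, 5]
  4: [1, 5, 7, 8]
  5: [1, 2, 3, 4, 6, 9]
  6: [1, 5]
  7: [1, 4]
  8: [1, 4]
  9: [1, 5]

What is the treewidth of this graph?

2

A width-2 tree decomposition is:
Bags: B1 = {1, 2, 5}  B2 = {1, 4, 5}  B3 = {1, 5, 6}  B4 = {1, 4, 7}  B5 = {1, 5, 9}  B6 = {1, 4, 8}  B7 = {1, 3, 5}
Tree: B1–B2, B2–B3, B2–B4, B2–B5, B2–B6, B2–B7
The largest bag has 3 vertices, giving width 2; this decomposition certifies tw(G) ≤ 2. Conversely, {1, 4, 8} is a clique of size 3, and the vertices of any clique must share a bag in every tree decomposition; so some bag has ≥ 3 vertices and tw(G) ≥ 2. Hence tw(G) = 2 exactly.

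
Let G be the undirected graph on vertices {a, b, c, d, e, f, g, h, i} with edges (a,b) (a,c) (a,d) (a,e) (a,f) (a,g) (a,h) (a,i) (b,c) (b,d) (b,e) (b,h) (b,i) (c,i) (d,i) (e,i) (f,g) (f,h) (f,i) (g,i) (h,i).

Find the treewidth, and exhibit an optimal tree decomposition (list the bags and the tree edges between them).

The largest bag has 4 vertices, giving width 3; this decomposition certifies tw(G) ≤ 3. For the lower bound, the 4 vertices {a, f, g, i} are pairwise adjacent, and any tree decomposition puts a clique entirely inside one bag — forcing width ≥ 3. Therefore the treewidth is 3.

Treewidth 3.
Bags: B1 = {a, b, c, i}  B2 = {a, b, d, i}  B3 = {a, b, h, i}  B4 = {a, f, h, i}  B5 = {a, b, e, i}  B6 = {a, f, g, i}
Tree: B1–B2, B2–B3, B3–B4, B2–B5, B4–B6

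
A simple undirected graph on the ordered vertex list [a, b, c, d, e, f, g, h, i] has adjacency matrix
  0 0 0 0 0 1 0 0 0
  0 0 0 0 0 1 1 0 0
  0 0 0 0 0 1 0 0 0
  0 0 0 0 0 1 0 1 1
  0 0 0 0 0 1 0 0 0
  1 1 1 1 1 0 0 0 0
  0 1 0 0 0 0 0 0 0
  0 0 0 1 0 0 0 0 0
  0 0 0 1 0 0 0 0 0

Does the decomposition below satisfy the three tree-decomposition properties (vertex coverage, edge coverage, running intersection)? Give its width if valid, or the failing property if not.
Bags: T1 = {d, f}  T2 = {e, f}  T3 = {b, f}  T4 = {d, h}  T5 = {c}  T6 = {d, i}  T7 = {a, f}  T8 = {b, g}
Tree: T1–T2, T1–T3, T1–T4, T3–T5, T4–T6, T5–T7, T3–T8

No — edge (f,c) lies in no bag.

A tree decomposition must satisfy three properties: every vertex lies in some bag; for every edge, both endpoints lie together in some bag; and for every vertex, the bags containing it form a connected subtree. Here edge (f,c) lies in no bag, so the decomposition is invalid.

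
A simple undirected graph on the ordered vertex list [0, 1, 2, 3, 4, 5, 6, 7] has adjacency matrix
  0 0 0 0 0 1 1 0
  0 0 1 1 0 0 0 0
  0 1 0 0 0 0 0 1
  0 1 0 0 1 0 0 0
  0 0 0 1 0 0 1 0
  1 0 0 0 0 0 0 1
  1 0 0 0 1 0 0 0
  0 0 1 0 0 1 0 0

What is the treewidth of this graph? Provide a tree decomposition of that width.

Every bag has size at most 3, so the width is 3 − 1 = 2 and tw(G) ≤ 2. For the lower bound, G contains the cycle 6–0–5–7–2–1–3–4–6, so G is not a forest; only forests have treewidth ≤ 1, hence tw(G) ≥ 2. Combining the bounds, tw(G) = 2.

Treewidth 2.
Bags: B1 = {0, 5, 6}  B2 = {5, 6, 7}  B3 = {2, 6, 7}  B4 = {1, 2, 6}  B5 = {1, 3, 6}  B6 = {3, 4, 6}
Tree: B1–B2, B2–B3, B3–B4, B4–B5, B5–B6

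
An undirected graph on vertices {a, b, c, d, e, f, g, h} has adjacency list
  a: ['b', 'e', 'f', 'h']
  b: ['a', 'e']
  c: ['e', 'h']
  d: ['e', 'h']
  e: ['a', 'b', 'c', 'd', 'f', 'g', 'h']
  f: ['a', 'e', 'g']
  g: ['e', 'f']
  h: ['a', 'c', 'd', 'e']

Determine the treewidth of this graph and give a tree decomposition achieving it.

Treewidth 2.
One optimal decomposition is:
Bags: B1 = {a, e, f}  B2 = {a, e, h}  B3 = {a, b, e}  B4 = {d, e, h}  B5 = {c, e, h}  B6 = {e, f, g}
Tree: B1–B2, B1–B3, B2–B4, B2–B5, B1–B6

The largest bag has 3 vertices, giving width 2; this decomposition certifies tw(G) ≤ 2. On the other hand G contains the 3-clique {e, f, g}. A clique must lie in a single bag of any decomposition, so no decomposition can have width below 2. Therefore the treewidth is 2.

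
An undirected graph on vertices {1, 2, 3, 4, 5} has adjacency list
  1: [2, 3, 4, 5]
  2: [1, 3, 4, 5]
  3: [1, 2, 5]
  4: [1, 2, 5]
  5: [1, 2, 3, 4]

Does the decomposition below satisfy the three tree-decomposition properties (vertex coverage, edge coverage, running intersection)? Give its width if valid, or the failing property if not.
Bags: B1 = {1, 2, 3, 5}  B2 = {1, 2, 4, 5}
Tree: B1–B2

Vertex coverage: the bags together contain {1, 2, 3, 4, 5}, the full vertex set. Edge coverage: each edge of G has both endpoints in at least one bag. Running intersection: for every vertex, the bags containing it form a connected subtree. All three properties hold, so this is a valid tree decomposition of width max|bag| − 1 = 3, and hence tw(G) ≤ 3.

Yes; width 3.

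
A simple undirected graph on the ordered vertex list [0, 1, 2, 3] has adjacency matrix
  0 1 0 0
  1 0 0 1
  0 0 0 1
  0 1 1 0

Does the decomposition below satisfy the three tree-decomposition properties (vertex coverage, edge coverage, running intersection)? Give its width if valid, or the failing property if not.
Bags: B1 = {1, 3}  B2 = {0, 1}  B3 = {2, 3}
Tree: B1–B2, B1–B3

Yes; width 1.

Vertex coverage: the bags together contain {0, 1, 2, 3}, the full vertex set. Edge coverage: each edge of G has both endpoints in at least one bag. Running intersection: for every vertex, the bags containing it form a connected subtree. All three properties hold, so this is a valid tree decomposition of width max|bag| − 1 = 1, and hence tw(G) ≤ 1.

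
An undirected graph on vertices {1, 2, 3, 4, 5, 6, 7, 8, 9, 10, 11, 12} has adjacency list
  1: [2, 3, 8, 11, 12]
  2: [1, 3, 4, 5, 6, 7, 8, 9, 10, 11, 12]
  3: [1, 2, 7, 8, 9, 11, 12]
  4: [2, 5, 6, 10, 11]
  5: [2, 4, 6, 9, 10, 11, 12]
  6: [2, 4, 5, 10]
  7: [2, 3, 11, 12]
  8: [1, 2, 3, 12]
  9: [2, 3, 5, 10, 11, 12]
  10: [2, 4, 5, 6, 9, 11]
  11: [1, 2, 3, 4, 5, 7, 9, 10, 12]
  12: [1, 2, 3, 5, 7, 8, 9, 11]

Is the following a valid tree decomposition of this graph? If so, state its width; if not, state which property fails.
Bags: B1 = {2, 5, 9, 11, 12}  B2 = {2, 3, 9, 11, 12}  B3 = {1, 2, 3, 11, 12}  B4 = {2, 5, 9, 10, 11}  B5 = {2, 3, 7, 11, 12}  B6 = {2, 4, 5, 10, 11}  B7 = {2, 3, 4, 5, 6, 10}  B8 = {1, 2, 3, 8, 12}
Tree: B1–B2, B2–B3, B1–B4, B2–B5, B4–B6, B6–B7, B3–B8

A tree decomposition must satisfy three properties: every vertex lies in some bag; for every edge, both endpoints lie together in some bag; and for every vertex, the bags containing it form a connected subtree. Here bags containing vertex 3 are not connected in the tree, so the decomposition is invalid.

No — bags containing vertex 3 are not connected in the tree.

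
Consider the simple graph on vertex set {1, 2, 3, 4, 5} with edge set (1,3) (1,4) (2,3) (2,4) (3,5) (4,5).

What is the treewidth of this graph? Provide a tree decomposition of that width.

The largest bag has 3 vertices, giving width 2; this decomposition certifies tw(G) ≤ 2. For the lower bound, G contains the cycle 4–5–3–2–4, so G is not a forest; only forests have treewidth ≤ 1, hence tw(G) ≥ 2. Combining the bounds, tw(G) = 2.

Treewidth 2.
Bags: B1 = {3, 4, 5}  B2 = {2, 3, 4}  B3 = {1, 3, 4}
Tree: B1–B2, B2–B3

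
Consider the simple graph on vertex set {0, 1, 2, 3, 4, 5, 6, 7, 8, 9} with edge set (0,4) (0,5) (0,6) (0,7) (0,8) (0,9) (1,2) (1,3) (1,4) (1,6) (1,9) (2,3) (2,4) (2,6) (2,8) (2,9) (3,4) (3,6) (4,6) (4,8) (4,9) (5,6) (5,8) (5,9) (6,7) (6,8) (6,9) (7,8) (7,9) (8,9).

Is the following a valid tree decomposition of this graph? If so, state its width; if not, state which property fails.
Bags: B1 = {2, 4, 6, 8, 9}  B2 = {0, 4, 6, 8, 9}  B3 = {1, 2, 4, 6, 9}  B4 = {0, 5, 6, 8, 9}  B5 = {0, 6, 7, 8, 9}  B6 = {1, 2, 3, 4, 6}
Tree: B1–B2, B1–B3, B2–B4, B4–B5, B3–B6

Vertex coverage: the bags together contain {0, 1, 2, 3, 4, 5, 6, 7, 8, 9}, the full vertex set. Edge coverage: each edge of G has both endpoints in at least one bag. Running intersection: for every vertex, the bags containing it form a connected subtree. All three properties hold, so this is a valid tree decomposition of width max|bag| − 1 = 4, and hence tw(G) ≤ 4.

Yes; width 4.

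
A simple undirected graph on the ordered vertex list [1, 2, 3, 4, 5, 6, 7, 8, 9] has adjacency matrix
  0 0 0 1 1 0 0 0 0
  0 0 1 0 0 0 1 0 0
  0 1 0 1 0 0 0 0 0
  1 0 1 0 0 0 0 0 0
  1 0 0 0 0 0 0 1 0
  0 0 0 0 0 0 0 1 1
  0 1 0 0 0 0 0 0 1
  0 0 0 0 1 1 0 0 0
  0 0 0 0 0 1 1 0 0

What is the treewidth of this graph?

2

A width-2 tree decomposition is:
Bags: B1 = {1, 3, 4}  B2 = {1, 3, 5}  B3 = {3, 5, 8}  B4 = {3, 6, 8}  B5 = {3, 6, 9}  B6 = {3, 7, 9}  B7 = {2, 3, 7}
Tree: B1–B2, B2–B3, B3–B4, B4–B5, B5–B6, B6–B7
The largest bag has 3 vertices, giving width 2; this decomposition certifies tw(G) ≤ 2. Since 3–4–1–5–8–6–9–7–2–3 is a cycle in G, G is not acyclic. Forests are exactly the graphs of treewidth ≤ 1, so tw(G) ≥ 2. Hence tw(G) = 2 exactly.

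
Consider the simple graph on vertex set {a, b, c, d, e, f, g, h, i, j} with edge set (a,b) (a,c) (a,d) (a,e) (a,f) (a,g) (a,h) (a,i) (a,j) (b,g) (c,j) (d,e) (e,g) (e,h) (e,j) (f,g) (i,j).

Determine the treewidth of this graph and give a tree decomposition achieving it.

The largest bag has 3 vertices, giving width 2; this decomposition certifies tw(G) ≤ 2. On the other hand G contains the 3-clique {a, f, g}. A clique must lie in a single bag of any decomposition, so no decomposition can have width below 2. Combining the bounds, tw(G) = 2.

Treewidth 2.
One such decomposition:
Bags: B1 = {a, e, j}  B2 = {a, e, g}  B3 = {a, e, h}  B4 = {a, c, j}  B5 = {a, d, e}  B6 = {a, f, g}  B7 = {a, i, j}  B8 = {a, b, g}
Tree: B1–B2, B1–B3, B1–B4, B2–B5, B2–B6, B4–B7, B2–B8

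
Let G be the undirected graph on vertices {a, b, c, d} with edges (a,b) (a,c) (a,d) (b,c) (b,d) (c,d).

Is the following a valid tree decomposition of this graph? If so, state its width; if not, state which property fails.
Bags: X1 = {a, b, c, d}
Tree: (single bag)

Checking the three conditions: (i) the bags cover all of {a, b, c, d}; (ii) for each edge, some bag contains both endpoints; (iii) the bags containing any fixed vertex form a subtree. All hold, so the decomposition is valid with width 4 − 1 = 3.

Yes; width 3.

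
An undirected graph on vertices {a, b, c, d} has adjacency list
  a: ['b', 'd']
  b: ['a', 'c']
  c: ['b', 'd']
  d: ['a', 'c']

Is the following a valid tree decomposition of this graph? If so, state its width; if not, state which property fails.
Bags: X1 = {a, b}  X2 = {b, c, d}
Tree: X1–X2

No — edge (d,a) lies in no bag.

A tree decomposition must satisfy three properties: every vertex lies in some bag; for every edge, both endpoints lie together in some bag; and for every vertex, the bags containing it form a connected subtree. Here edge (d,a) lies in no bag, so the decomposition is invalid.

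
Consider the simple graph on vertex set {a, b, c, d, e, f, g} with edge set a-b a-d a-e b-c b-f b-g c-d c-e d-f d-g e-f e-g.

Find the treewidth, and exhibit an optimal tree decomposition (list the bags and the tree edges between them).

Each bag holds 4 vertices, so the decomposition has width 3, which upper-bounds the treewidth. For the lower bound: the 4 vertex sets {e,f}, {b,g}, {d}, {c} are disjoint, each induces a connected subgraph, and every pair is joined by at least one edge of G. Contracting each set to a single vertex therefore yields K_{4} as a minor, and since treewidth is minor-monotone, tw(G) ≥ tw(K_{4}) = 3. The upper and lower bounds meet at 3, so that is the treewidth.

Treewidth 3.
One optimal decomposition is:
Bags: B1 = {b, d, e, f}  B2 = {b, d, e, g}  B3 = {b, c, d, e}  B4 = {a, b, d, e}
Tree: B1–B2, B2–B3, B3–B4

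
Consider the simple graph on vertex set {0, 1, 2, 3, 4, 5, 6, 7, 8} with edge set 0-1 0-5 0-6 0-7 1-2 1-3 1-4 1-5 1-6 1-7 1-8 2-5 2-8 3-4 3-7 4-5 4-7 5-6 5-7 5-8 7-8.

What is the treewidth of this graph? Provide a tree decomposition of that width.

Each bag holds 4 vertices, so the decomposition has width 3, which upper-bounds the treewidth. On the other hand G contains the 4-clique {1, 3, 4, 7}. A clique must lie in a single bag of any decomposition, so no decomposition can have width below 3. The upper and lower bounds meet at 3, so that is the treewidth.

Treewidth 3.
One such decomposition:
Bags: B1 = {1, 2, 5, 8}  B2 = {1, 5, 7, 8}  B3 = {0, 1, 5, 7}  B4 = {0, 1, 5, 6}  B5 = {1, 4, 5, 7}  B6 = {1, 3, 4, 7}
Tree: B1–B2, B2–B3, B3–B4, B2–B5, B5–B6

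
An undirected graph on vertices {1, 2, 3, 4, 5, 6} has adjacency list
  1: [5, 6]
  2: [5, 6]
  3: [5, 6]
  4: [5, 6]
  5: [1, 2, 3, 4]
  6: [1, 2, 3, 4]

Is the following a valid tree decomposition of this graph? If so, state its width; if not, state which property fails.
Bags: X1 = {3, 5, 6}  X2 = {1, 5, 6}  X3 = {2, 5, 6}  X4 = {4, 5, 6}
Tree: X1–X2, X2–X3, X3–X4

Yes; width 2.

Every vertex of G appears in some bag (union = {1, 2, 3, 4, 5, 6}); every edge is covered by a bag; and for each vertex v the set of bags containing v is connected in the bag tree. The decomposition is therefore valid. The largest bag has 3 vertices, so the width is 2.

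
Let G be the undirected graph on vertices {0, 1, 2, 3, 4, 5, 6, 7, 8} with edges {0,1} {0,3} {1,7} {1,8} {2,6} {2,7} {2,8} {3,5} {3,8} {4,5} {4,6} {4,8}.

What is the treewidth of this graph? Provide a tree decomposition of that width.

The largest bag has 4 vertices, giving width 3; this decomposition certifies tw(G) ≤ 3. For the lower bound: the 4 vertex sets {0,3,5}, {1}, {8}, {2,4,6,7} are disjoint, each induces a connected subgraph, and every pair is joined by at least one edge of G. Contracting each set to a single vertex therefore yields K_{4} as a minor, and since treewidth is minor-monotone, tw(G) ≥ tw(K_{4}) = 3. Combining the bounds, tw(G) = 3.

Treewidth 3.
One such decomposition:
Bags: B1 = {0, 1, 3, 5}  B2 = {1, 3, 5, 8}  B3 = {1, 4, 5, 8}  B4 = {1, 4, 7, 8}  B5 = {2, 4, 7, 8}  B6 = {2, 4, 6, 7}
Tree: B1–B2, B2–B3, B3–B4, B4–B5, B5–B6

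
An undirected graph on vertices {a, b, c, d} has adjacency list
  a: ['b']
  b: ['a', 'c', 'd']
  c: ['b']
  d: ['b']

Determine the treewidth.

1

A width-1 tree decomposition is:
Bags: B1 = {b, d}  B2 = {a, b}  B3 = {b, c}
Tree: B1–B2, B1–B3
Each bag holds 2 vertices, so the decomposition has width 1, which upper-bounds the treewidth. G has an edge, so its treewidth is at least 1. The upper and lower bounds meet at 1, so that is the treewidth.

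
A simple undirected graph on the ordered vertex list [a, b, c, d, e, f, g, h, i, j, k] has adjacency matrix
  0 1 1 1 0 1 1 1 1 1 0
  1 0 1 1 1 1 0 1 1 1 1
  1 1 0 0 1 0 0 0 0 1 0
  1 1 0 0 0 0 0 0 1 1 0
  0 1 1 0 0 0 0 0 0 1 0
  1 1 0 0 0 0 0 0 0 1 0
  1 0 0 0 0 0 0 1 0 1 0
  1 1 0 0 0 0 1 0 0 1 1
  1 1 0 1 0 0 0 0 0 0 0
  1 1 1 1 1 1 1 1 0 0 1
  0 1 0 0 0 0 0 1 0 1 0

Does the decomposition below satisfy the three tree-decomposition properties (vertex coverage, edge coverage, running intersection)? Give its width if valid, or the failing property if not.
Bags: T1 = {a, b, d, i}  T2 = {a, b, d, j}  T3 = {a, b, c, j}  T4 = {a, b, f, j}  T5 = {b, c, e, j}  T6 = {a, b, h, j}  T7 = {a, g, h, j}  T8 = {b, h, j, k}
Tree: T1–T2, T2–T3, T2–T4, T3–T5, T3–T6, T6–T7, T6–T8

Yes; width 3.

Checking the three conditions: (i) the bags cover all of {a, b, c, d, e, f, g, h, i, j, k}; (ii) for each edge, some bag contains both endpoints; (iii) the bags containing any fixed vertex form a subtree. All hold, so the decomposition is valid with width 4 − 1 = 3.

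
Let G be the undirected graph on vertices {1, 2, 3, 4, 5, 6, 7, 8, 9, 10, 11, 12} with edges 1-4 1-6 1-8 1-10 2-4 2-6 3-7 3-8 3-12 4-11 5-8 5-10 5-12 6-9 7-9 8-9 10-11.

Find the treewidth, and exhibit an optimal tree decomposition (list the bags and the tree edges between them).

The largest bag has 4 vertices, giving width 3; this decomposition certifies tw(G) ≤ 3. For the lower bound: the 4 vertex sets {2,4,11}, {10}, {1}, {5,6,8,9} are disjoint, each induces a connected subgraph, and every pair is joined by at least one edge of G. Contracting each set to a single vertex therefore yields K_{4} as a minor, and since treewidth is minor-monotone, tw(G) ≥ tw(K_{4}) = 3. Combining the bounds, tw(G) = 3.

Treewidth 3.
One optimal decomposition is:
Bags: B1 = {2, 4, 10, 11}  B2 = {1, 2, 4, 10}  B3 = {1, 2, 6, 10}  B4 = {1, 5, 6, 10}  B5 = {1, 5, 6, 8}  B6 = {5, 6, 8, 9}  B7 = {5, 8, 9, 12}  B8 = {3, 8, 9, 12}  B9 = {3, 7, 9, 12}
Tree: B1–B2, B2–B3, B3–B4, B4–B5, B5–B6, B6–B7, B7–B8, B8–B9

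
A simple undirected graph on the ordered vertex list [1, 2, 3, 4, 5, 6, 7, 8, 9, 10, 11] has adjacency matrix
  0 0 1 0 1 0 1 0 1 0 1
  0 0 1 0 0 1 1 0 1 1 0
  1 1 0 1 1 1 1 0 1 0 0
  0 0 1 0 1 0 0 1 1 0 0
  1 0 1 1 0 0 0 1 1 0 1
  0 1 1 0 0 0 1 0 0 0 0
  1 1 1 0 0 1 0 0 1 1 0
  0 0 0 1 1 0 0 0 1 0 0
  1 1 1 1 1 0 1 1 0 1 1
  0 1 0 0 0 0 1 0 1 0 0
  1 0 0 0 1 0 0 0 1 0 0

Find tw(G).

3

A width-3 tree decomposition is:
Bags: B1 = {1, 3, 5, 9}  B2 = {1, 5, 9, 11}  B3 = {1, 3, 7, 9}  B4 = {2, 3, 7, 9}  B5 = {2, 3, 6, 7}  B6 = {2, 7, 9, 10}  B7 = {3, 4, 5, 9}  B8 = {4, 5, 8, 9}
Tree: B1–B2, B1–B3, B3–B4, B4–B5, B4–B6, B1–B7, B7–B8
Every bag has size at most 4, so the width is 4 − 1 = 3 and tw(G) ≤ 3. For the lower bound, the 4 vertices {4, 5, 8, 9} are pairwise adjacent, and any tree decomposition puts a clique entirely inside one bag — forcing width ≥ 3. Hence tw(G) = 3 exactly.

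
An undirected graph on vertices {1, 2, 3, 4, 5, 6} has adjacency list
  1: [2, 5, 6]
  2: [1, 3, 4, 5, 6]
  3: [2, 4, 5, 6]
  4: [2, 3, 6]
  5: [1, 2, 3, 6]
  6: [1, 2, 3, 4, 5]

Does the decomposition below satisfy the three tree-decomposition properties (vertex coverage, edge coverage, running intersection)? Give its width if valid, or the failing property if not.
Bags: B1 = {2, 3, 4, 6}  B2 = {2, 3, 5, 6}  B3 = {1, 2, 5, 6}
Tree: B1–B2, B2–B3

Checking the three conditions: (i) the bags cover all of {1, 2, 3, 4, 5, 6}; (ii) for each edge, some bag contains both endpoints; (iii) the bags containing any fixed vertex form a subtree. All hold, so the decomposition is valid with width 4 − 1 = 3.

Yes; width 3.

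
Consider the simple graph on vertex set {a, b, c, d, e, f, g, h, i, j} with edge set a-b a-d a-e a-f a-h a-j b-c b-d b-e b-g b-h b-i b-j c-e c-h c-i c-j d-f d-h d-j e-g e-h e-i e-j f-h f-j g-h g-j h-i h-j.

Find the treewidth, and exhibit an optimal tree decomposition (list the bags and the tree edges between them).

Treewidth 4.
One optimal decomposition is:
Bags: B1 = {b, c, e, h, j}  B2 = {a, b, e, h, j}  B3 = {b, e, g, h, j}  B4 = {b, c, e, h, i}  B5 = {a, b, d, h, j}  B6 = {a, d, f, h, j}
Tree: B1–B2, B2–B3, B1–B4, B2–B5, B5–B6

The largest bag has 5 vertices, giving width 4; this decomposition certifies tw(G) ≤ 4. On the other hand G contains the 5-clique {a, d, f, h, j}. A clique must lie in a single bag of any decomposition, so no decomposition can have width below 4. The upper and lower bounds meet at 4, so that is the treewidth.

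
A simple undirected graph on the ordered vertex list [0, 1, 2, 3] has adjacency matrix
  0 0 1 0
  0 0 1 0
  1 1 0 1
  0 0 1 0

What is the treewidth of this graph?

A width-1 tree decomposition is:
Bags: B1 = {1, 2}  B2 = {0, 2}  B3 = {2, 3}
Tree: B1–B2, B1–B3
The largest bag has 2 vertices, giving width 1; this decomposition certifies tw(G) ≤ 1. Since G has at least one edge (e.g. 1–2), it is not an edgeless graph, so tw(G) ≥ 1. Combining the bounds, tw(G) = 1.

1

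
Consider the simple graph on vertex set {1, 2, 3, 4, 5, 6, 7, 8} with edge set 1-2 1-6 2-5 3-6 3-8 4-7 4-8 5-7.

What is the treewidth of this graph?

2

A width-2 tree decomposition is:
Bags: B1 = {3, 6, 8}  B2 = {1, 6, 8}  B3 = {1, 2, 8}  B4 = {2, 5, 8}  B5 = {5, 7, 8}  B6 = {4, 7, 8}
Tree: B1–B2, B2–B3, B3–B4, B4–B5, B5–B6
Every bag has size at most 3, so the width is 3 − 1 = 2 and tw(G) ≤ 2. Since 8–3–6–1–2–5–7–4–8 is a cycle in G, G is not acyclic. Forests are exactly the graphs of treewidth ≤ 1, so tw(G) ≥ 2. Combining the bounds, tw(G) = 2.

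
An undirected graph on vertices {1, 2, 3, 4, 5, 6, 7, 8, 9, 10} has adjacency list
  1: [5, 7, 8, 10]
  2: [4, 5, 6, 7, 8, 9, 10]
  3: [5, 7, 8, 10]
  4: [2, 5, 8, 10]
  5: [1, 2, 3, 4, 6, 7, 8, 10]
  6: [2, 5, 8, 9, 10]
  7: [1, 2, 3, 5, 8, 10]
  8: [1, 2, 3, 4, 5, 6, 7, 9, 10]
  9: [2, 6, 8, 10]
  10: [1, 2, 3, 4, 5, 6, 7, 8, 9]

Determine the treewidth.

A width-4 tree decomposition is:
Bags: B1 = {3, 5, 7, 8, 10}  B2 = {2, 5, 7, 8, 10}  B3 = {2, 4, 5, 8, 10}  B4 = {2, 5, 6, 8, 10}  B5 = {1, 5, 7, 8, 10}  B6 = {2, 6, 8, 9, 10}
Tree: B1–B2, B2–B3, B3–B4, B2–B5, B4–B6
The largest bag has 5 vertices, giving width 4; this decomposition certifies tw(G) ≤ 4. On the other hand G contains the 5-clique {2, 6, 8, 9, 10}. A clique must lie in a single bag of any decomposition, so no decomposition can have width below 4. Combining the bounds, tw(G) = 4.

4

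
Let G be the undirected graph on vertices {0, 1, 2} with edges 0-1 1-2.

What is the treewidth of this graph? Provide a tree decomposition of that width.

The largest bag has 2 vertices, giving width 1; this decomposition certifies tw(G) ≤ 1. Since G has at least one edge (e.g. 0–1), it is not an edgeless graph, so tw(G) ≥ 1. Combining the bounds, tw(G) = 1.

Treewidth 1.
One such decomposition:
Bags: B1 = {0, 1}  B2 = {1, 2}
Tree: B1–B2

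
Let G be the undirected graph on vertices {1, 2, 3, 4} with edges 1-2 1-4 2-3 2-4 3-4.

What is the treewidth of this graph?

A width-2 tree decomposition is:
Bags: B1 = {2, 3, 4}  B2 = {1, 2, 4}
Tree: B1–B2
The largest bag has 3 vertices, giving width 2; this decomposition certifies tw(G) ≤ 2. On the other hand G contains the 3-clique {1, 2, 4}. A clique must lie in a single bag of any decomposition, so no decomposition can have width below 2. Hence tw(G) = 2 exactly.

2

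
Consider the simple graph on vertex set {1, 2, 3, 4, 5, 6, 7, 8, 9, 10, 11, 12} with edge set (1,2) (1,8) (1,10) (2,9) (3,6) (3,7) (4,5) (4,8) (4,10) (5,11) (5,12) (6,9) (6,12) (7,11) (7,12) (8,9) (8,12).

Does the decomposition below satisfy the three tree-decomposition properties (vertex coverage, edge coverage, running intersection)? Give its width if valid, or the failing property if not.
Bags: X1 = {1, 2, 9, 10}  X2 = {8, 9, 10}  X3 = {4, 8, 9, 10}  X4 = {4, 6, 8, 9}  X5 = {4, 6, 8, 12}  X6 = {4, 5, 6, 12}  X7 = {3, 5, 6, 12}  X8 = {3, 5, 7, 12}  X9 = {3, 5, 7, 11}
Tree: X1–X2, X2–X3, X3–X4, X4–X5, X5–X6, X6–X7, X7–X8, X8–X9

A tree decomposition must satisfy three properties: every vertex lies in some bag; for every edge, both endpoints lie together in some bag; and for every vertex, the bags containing it form a connected subtree. Here edge (1,8) lies in no bag, so the decomposition is invalid.

No — edge (1,8) lies in no bag.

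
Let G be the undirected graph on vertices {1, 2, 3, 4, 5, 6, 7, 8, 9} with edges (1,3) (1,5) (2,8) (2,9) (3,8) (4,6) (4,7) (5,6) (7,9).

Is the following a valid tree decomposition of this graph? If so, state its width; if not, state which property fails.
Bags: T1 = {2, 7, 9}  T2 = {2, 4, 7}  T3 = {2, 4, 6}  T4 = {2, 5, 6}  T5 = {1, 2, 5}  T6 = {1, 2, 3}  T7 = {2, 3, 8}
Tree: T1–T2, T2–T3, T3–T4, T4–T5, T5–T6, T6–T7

Yes; width 2.

Every vertex of G appears in some bag (union = {1, 2, 3, 4, 5, 6, 7, 8, 9}); every edge is covered by a bag; and for each vertex v the set of bags containing v is connected in the bag tree. The decomposition is therefore valid. The largest bag has 3 vertices, so the width is 2.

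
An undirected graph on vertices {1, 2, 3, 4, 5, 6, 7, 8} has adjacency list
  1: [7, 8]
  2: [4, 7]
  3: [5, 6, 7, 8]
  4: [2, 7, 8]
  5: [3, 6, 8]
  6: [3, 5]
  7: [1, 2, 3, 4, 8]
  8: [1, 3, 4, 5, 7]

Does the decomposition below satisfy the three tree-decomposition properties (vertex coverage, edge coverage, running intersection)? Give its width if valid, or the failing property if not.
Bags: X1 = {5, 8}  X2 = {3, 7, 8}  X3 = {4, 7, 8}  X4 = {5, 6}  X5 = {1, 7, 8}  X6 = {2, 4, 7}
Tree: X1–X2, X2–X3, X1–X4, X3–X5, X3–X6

No — edge (3,5) lies in no bag.

A tree decomposition must satisfy three properties: every vertex lies in some bag; for every edge, both endpoints lie together in some bag; and for every vertex, the bags containing it form a connected subtree. Here edge (3,5) lies in no bag, so the decomposition is invalid.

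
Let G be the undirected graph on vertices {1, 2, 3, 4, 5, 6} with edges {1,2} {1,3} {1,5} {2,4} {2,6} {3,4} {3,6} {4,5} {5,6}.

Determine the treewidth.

A width-3 tree decomposition is:
Bags: B1 = {2, 3, 4, 5}  B2 = {2, 3, 5, 6}  B3 = {1, 2, 3, 5}
Tree: B1–B2, B2–B3
The largest bag has 4 vertices, giving width 3; this decomposition certifies tw(G) ≤ 3. For the lower bound: the 4 vertex sets {2,4}, {5,6}, {3}, {1} are disjoint, each induces a connected subgraph, and every pair is joined by at least one edge of G. Contracting each set to a single vertex therefore yields K_{4} as a minor, and since treewidth is minor-monotone, tw(G) ≥ tw(K_{4}) = 3. Combining the bounds, tw(G) = 3.

3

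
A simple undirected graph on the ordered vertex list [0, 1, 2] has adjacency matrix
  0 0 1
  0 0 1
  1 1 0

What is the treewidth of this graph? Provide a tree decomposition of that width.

Treewidth 1.
Bags: B1 = {0, 2}  B2 = {1, 2}
Tree: B1–B2

The largest bag has 2 vertices, giving width 1; this decomposition certifies tw(G) ≤ 1. G has an edge, so its treewidth is at least 1. Therefore the treewidth is 1.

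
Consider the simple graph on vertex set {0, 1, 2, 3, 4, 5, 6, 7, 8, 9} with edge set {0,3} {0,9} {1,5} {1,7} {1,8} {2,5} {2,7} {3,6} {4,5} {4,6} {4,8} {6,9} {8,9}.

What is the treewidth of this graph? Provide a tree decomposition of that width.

Treewidth 2.
Bags: B1 = {0, 3, 9}  B2 = {3, 6, 9}  B3 = {6, 8, 9}  B4 = {4, 6, 8}  B5 = {1, 4, 8}  B6 = {1, 4, 5}  B7 = {1, 5, 7}  B8 = {2, 5, 7}
Tree: B1–B2, B2–B3, B3–B4, B4–B5, B5–B6, B6–B7, B7–B8

Every bag has size at most 3, so the width is 3 − 1 = 2 and tw(G) ≤ 2. Since 0–3–6–9–0 is a cycle in G, G is not acyclic. Forests are exactly the graphs of treewidth ≤ 1, so tw(G) ≥ 2. The upper and lower bounds meet at 2, so that is the treewidth.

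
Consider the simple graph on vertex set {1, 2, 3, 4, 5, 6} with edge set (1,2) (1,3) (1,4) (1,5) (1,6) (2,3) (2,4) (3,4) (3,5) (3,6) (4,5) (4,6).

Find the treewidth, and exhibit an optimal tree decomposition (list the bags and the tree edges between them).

Treewidth 3.
One optimal decomposition is:
Bags: B1 = {1, 3, 4, 6}  B2 = {1, 2, 3, 4}  B3 = {1, 3, 4, 5}
Tree: B1–B2, B1–B3

The largest bag has 4 vertices, giving width 3; this decomposition certifies tw(G) ≤ 3. Conversely, {1, 2, 3, 4} is a clique of size 4, and the vertices of any clique must share a bag in every tree decomposition; so some bag has ≥ 4 vertices and tw(G) ≥ 3. Therefore the treewidth is 3.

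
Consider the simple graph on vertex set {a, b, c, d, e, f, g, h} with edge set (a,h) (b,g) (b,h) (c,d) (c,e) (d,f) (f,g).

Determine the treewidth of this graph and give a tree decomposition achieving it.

The largest bag has 2 vertices, giving width 1; this decomposition certifies tw(G) ≤ 1. Since G has at least one edge (e.g. a–h), it is not an edgeless graph, so tw(G) ≥ 1. The upper and lower bounds meet at 1, so that is the treewidth.

Treewidth 1.
Bags: B1 = {a, h}  B2 = {b, h}  B3 = {b, g}  B4 = {f, g}  B5 = {d, f}  B6 = {c, d}  B7 = {c, e}
Tree: B1–B2, B2–B3, B3–B4, B4–B5, B5–B6, B6–B7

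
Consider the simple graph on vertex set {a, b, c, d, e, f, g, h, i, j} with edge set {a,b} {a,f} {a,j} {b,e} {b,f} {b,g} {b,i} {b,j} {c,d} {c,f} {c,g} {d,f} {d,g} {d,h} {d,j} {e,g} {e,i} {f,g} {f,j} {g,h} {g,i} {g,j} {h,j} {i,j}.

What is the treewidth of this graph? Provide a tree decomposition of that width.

The largest bag has 4 vertices, giving width 3; this decomposition certifies tw(G) ≤ 3. Conversely, {d, g, h, j} is a clique of size 4, and the vertices of any clique must share a bag in every tree decomposition; so some bag has ≥ 4 vertices and tw(G) ≥ 3. Therefore the treewidth is 3.

Treewidth 3.
One such decomposition:
Bags: B1 = {d, f, g, j}  B2 = {b, f, g, j}  B3 = {b, g, i, j}  B4 = {c, d, f, g}  B5 = {a, b, f, j}  B6 = {b, e, g, i}  B7 = {d, g, h, j}
Tree: B1–B2, B2–B3, B1–B4, B2–B5, B3–B6, B1–B7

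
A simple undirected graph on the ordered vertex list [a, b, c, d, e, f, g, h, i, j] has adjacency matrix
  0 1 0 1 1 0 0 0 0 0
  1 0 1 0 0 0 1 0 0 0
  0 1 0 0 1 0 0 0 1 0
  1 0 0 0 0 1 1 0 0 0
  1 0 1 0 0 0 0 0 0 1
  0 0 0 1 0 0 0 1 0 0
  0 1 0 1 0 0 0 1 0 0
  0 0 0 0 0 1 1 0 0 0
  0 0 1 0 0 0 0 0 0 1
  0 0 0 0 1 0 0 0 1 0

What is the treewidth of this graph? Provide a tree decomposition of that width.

Treewidth 2.
One such decomposition:
Bags: B1 = {f, g, h}  B2 = {d, f, g}  B3 = {b, d, g}  B4 = {a, b, d}  B5 = {a, b, c}  B6 = {a, c, e}  B7 = {c, e, i}  B8 = {e, i, j}
Tree: B1–B2, B2–B3, B3–B4, B4–B5, B5–B6, B6–B7, B7–B8

Each bag holds 3 vertices, so the decomposition has width 2, which upper-bounds the treewidth. The edges h–f–d–g–h form a cycle, so G is not a tree and its treewidth is at least 2. The upper and lower bounds meet at 2, so that is the treewidth.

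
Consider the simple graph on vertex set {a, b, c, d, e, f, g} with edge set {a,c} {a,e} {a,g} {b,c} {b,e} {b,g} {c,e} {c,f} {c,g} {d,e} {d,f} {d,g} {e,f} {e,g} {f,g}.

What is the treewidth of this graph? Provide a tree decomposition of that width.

The largest bag has 4 vertices, giving width 3; this decomposition certifies tw(G) ≤ 3. On the other hand G contains the 4-clique {d, e, f, g}. A clique must lie in a single bag of any decomposition, so no decomposition can have width below 3. Combining the bounds, tw(G) = 3.

Treewidth 3.
Bags: B1 = {d, e, f, g}  B2 = {c, e, f, g}  B3 = {b, c, e, g}  B4 = {a, c, e, g}
Tree: B1–B2, B2–B3, B3–B4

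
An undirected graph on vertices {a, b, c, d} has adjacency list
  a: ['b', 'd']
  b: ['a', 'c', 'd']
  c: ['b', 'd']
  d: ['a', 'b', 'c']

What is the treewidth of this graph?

2

A width-2 tree decomposition is:
Bags: B1 = {a, b, d}  B2 = {b, c, d}
Tree: B1–B2
Every bag has size at most 3, so the width is 3 − 1 = 2 and tw(G) ≤ 2. Conversely, {b, c, d} is a clique of size 3, and the vertices of any clique must share a bag in every tree decomposition; so some bag has ≥ 3 vertices and tw(G) ≥ 2. Hence tw(G) = 2 exactly.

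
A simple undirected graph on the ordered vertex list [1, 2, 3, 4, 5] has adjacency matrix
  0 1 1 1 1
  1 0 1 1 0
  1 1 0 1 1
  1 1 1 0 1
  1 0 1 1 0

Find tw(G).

A width-3 tree decomposition is:
Bags: B1 = {1, 2, 3, 4}  B2 = {1, 3, 4, 5}
Tree: B1–B2
Every bag has size at most 4, so the width is 4 − 1 = 3 and tw(G) ≤ 3. On the other hand G contains the 4-clique {1, 2, 3, 4}. A clique must lie in a single bag of any decomposition, so no decomposition can have width below 3. Hence tw(G) = 3 exactly.

3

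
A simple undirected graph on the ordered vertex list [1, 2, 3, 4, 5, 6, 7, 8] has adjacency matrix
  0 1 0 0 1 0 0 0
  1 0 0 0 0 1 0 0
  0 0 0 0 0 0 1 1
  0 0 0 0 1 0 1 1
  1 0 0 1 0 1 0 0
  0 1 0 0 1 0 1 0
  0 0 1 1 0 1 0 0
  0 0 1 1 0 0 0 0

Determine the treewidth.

2

A width-2 tree decomposition is:
Bags: B1 = {3, 7, 8}  B2 = {4, 7, 8}  B3 = {4, 6, 7}  B4 = {4, 5, 6}  B5 = {2, 5, 6}  B6 = {1, 2, 5}
Tree: B1–B2, B2–B3, B3–B4, B4–B5, B5–B6
Every bag has size at most 3, so the width is 3 − 1 = 2 and tw(G) ≤ 2. For the lower bound, G contains the cycle 3–8–4–7–3, so G is not a forest; only forests have treewidth ≤ 1, hence tw(G) ≥ 2. Combining the bounds, tw(G) = 2.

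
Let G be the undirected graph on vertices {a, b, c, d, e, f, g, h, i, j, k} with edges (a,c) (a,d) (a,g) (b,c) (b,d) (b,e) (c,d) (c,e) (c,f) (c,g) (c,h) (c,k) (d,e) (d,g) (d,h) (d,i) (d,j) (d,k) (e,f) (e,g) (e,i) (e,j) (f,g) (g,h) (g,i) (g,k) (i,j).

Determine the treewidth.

A width-3 tree decomposition is:
Bags: B1 = {c, d, e, g}  B2 = {c, e, f, g}  B3 = {b, c, d, e}  B4 = {a, c, d, g}  B5 = {d, e, g, i}  B6 = {c, d, g, k}  B7 = {d, e, i, j}  B8 = {c, d, g, h}
Tree: B1–B2, B1–B3, B1–B4, B1–B5, B4–B6, B5–B7, B1–B8
Each bag holds 4 vertices, so the decomposition has width 3, which upper-bounds the treewidth. For the lower bound, the 4 vertices {c, d, e, g} are pairwise adjacent, and any tree decomposition puts a clique entirely inside one bag — forcing width ≥ 3. Combining the bounds, tw(G) = 3.

3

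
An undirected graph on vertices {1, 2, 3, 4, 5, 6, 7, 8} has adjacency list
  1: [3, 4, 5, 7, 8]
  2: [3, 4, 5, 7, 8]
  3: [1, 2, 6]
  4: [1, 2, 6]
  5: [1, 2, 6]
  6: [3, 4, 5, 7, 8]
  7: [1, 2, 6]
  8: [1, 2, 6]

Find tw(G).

3

A width-3 tree decomposition is:
Bags: B1 = {1, 2, 6, 7}  B2 = {1, 2, 3, 6}  B3 = {1, 2, 4, 6}  B4 = {1, 2, 5, 6}  B5 = {1, 2, 6, 8}
Tree: B1–B2, B2–B3, B3–B4, B4–B5
Every bag has size at most 4, so the width is 4 − 1 = 3 and tw(G) ≤ 3. For the lower bound: the 4 vertex sets {6,7}, {1,3}, {2}, {4} are disjoint, each induces a connected subgraph, and every pair is joined by at least one edge of G. Contracting each set to a single vertex therefore yields K_{4} as a minor, and since treewidth is minor-monotone, tw(G) ≥ tw(K_{4}) = 3. The upper and lower bounds meet at 3, so that is the treewidth.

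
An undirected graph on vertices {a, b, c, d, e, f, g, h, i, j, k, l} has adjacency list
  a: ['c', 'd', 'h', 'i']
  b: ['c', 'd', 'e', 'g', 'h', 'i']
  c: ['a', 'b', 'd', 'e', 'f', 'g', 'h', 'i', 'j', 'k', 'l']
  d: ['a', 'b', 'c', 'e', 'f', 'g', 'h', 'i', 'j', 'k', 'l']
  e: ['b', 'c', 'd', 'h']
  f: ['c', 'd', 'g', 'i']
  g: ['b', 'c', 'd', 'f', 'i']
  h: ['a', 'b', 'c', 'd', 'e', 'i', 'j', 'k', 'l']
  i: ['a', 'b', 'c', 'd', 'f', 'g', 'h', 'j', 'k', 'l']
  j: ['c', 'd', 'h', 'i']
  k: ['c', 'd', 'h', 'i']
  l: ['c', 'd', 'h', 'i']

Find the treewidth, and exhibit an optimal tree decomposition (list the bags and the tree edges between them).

The largest bag has 5 vertices, giving width 4; this decomposition certifies tw(G) ≤ 4. On the other hand G contains the 5-clique {b, c, d, e, h}. A clique must lie in a single bag of any decomposition, so no decomposition can have width below 4. Therefore the treewidth is 4.

Treewidth 4.
Bags: B1 = {b, c, d, h, i}  B2 = {b, c, d, e, h}  B3 = {c, d, h, i, j}  B4 = {b, c, d, g, i}  B5 = {a, c, d, h, i}  B6 = {c, d, h, i, l}  B7 = {c, d, h, i, k}  B8 = {c, d, f, g, i}
Tree: B1–B2, B1–B3, B1–B4, B3–B5, B1–B6, B3–B7, B4–B8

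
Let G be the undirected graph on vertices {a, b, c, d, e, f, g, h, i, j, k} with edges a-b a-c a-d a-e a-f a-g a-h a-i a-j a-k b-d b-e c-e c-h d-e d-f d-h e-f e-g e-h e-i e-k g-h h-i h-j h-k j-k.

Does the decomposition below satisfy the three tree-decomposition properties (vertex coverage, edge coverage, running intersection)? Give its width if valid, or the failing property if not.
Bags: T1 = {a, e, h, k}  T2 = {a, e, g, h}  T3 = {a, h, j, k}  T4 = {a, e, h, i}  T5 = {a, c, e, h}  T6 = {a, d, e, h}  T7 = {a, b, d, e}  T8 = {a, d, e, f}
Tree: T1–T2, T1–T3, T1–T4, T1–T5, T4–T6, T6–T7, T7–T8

Yes; width 3.

Vertex coverage: the bags together contain {a, b, c, d, e, f, g, h, i, j, k}, the full vertex set. Edge coverage: each edge of G has both endpoints in at least one bag. Running intersection: for every vertex, the bags containing it form a connected subtree. All three properties hold, so this is a valid tree decomposition of width max|bag| − 1 = 3, and hence tw(G) ≤ 3.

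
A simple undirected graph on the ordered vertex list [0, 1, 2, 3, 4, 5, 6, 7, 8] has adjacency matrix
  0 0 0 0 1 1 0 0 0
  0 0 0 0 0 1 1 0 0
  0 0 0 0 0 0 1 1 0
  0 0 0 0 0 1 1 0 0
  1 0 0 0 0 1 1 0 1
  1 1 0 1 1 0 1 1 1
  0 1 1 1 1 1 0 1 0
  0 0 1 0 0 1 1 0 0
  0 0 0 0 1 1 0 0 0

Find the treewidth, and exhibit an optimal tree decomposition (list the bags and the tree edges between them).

Treewidth 2.
Bags: B1 = {4, 5, 6}  B2 = {5, 6, 7}  B3 = {2, 6, 7}  B4 = {3, 5, 6}  B5 = {4, 5, 8}  B6 = {1, 5, 6}  B7 = {0, 4, 5}
Tree: B1–B2, B2–B3, B2–B4, B1–B5, B2–B6, B5–B7

The largest bag has 3 vertices, giving width 2; this decomposition certifies tw(G) ≤ 2. For the lower bound, the 3 vertices {2, 6, 7} are pairwise adjacent, and any tree decomposition puts a clique entirely inside one bag — forcing width ≥ 2. The upper and lower bounds meet at 2, so that is the treewidth.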